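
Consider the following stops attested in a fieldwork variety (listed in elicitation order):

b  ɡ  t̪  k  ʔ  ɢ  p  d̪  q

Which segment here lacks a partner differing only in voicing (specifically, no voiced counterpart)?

/ʔ/

Bilabial: /p/ ~ /b/
Dental: /t̪/ ~ /d̪/
Velar: /k/ ~ /ɡ/
Uvular: /q/ ~ /ɢ/
Glottal: only /ʔ/ (voiceless); no voiced partner.
So /ʔ/ is the unpaired segment.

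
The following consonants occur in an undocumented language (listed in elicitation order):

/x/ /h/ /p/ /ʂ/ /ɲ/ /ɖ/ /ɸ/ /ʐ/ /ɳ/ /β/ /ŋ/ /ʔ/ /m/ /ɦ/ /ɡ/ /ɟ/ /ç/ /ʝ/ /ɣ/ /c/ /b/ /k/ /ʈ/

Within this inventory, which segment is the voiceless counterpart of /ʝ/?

/ç/

/ʝ/ is a voiced palatal fricative.
The voiceless counterpart is a voiceless palatal fricative — in this inventory, /ç/.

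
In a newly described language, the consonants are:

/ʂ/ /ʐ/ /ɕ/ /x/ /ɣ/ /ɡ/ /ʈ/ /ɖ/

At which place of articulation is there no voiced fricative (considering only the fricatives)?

alveolo-palatal

Voiceless: /ʂ/ (retroflex), /ɕ/ (alveolo-palatal), /x/ (velar).
Voiced: /ʐ/ (retroflex), /ɣ/ (velar).
Every place of articulation has a voiced member except alveolo-palatal, where /ʑ/ would be expected.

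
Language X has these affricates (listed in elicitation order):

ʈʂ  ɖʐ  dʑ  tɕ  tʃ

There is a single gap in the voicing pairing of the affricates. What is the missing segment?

postalveolar: voiceless /tʃ/, voiced —.
retroflex: voiceless /ʈʂ/, voiced /ɖʐ/.
alveolo-palatal: voiceless /tɕ/, voiced /dʑ/.
The postalveolar row has no voiced member, so the gap is the voiced postalveolar affricate /dʒ/.

/dʒ/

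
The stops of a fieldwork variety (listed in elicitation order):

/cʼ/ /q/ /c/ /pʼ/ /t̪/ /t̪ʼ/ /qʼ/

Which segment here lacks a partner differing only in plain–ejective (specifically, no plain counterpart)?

Dental: /t̪/ ~ /t̪ʼ/
Palatal: /c/ ~ /cʼ/
Uvular: /q/ ~ /qʼ/
Bilabial: only /pʼ/ (ejective); no plain partner.
So /pʼ/ is the unpaired segment.

/pʼ/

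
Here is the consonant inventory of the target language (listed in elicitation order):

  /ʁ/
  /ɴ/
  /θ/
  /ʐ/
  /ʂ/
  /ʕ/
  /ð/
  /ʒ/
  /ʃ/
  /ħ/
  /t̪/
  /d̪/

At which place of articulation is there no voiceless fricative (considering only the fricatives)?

dental: voiceless /θ/, voiced /ð/.
postalveolar: voiceless /ʃ/, voiced /ʒ/.
retroflex: voiceless /ʂ/, voiced /ʐ/.
uvular: voiceless —, voiced /ʁ/.
pharyngeal: voiceless /ħ/, voiced /ʕ/.
Every place of articulation has a voiceless member except uvular, where /χ/ would be expected.

uvular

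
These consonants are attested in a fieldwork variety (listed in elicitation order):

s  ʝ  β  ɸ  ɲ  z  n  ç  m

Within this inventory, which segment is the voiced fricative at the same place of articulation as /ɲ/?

/ɲ/ is a palatal nasal.
The voiced fricative at the same place is a voiced palatal fricative — in this inventory, /ʝ/.

/ʝ/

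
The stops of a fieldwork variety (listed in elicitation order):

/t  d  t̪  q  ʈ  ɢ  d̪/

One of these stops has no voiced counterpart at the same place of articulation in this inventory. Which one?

Dental: /t̪/ ~ /d̪/
Alveolar: /t/ ~ /d/
Uvular: /q/ ~ /ɢ/
Retroflex: only /ʈ/ (voiceless); no voiced partner.
So /ʈ/ is the unpaired segment.

/ʈ/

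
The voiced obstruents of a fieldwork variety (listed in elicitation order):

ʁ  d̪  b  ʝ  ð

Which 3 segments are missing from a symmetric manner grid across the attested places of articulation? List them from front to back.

Stop: /b/ (bilabial), /d̪/ (dental).
Fricative: /ð/ (dental), /ʝ/ (palatal), /ʁ/ (uvular).
Gaps, from front to back: bilabial lacks fricative (/β/); palatal lacks stop (/ɟ/); uvular lacks stop (/ɢ/).

/β/, /ɟ/, /ɢ/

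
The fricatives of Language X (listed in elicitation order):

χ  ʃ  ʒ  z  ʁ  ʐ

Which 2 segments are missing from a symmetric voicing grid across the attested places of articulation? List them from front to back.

/s/, /ʂ/

place of articulation  voiceless  voiced  
alveolar          —         z       
postalveolar      ʃ         ʒ       
retroflex         —         ʐ       
uvular            χ         ʁ       
Gaps, from front to back: alveolar lacks voiceless (/s/); retroflex lacks voiceless (/ʂ/).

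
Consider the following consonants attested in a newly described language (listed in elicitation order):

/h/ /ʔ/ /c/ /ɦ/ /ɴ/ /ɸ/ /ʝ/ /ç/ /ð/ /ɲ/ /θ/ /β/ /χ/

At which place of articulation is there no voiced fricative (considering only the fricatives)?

place of articulation  voiceless  voiced  
bilabial          ɸ         β       
dental            θ         ð       
palatal           ç         ʝ       
uvular            χ         —       
glottal           h         ɦ       
Every place of articulation has a voiced member except uvular, where /ʁ/ would be expected.

uvular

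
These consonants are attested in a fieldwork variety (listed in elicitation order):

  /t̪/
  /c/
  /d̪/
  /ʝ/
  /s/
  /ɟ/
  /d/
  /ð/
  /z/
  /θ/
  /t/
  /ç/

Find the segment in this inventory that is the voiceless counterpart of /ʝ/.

/ʝ/ is a voiced palatal fricative.
The voiceless counterpart is a voiceless palatal fricative — in this inventory, /ç/.

/ç/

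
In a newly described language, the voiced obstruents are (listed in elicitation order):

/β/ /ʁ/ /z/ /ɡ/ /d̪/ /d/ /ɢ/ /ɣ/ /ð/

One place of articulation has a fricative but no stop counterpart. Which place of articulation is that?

bilabial

place of articulation  stop      fricative
bilabial          —         β       
dental            d̪        ð       
alveolar          d         z       
velar             ɡ         ɣ       
uvular            ɢ         ʁ       
Every place of articulation has a stop member except bilabial, where /b/ would be expected.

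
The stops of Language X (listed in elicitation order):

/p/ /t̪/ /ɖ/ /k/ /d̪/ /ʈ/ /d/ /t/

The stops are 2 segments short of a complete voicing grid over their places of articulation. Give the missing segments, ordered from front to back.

/b/, /ɡ/

bilabial: voiceless /p/, voiced —.
dental: voiceless /t̪/, voiced /d̪/.
alveolar: voiceless /t/, voiced /d/.
retroflex: voiceless /ʈ/, voiced /ɖ/.
velar: voiceless /k/, voiced —.
Gaps, from front to back: bilabial lacks voiced (/b/); velar lacks voiced (/ɡ/).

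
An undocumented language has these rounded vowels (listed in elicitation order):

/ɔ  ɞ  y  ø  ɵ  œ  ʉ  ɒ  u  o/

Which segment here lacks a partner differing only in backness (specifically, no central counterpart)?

High: /y/ ~ /ʉ/ ~ /u/
High-mid: /ø/ ~ /ɵ/ ~ /o/
Low-mid: /œ/ ~ /ɞ/ ~ /ɔ/
Low: only /ɒ/ (back); no central partner.
So /ɒ/ is the unpaired segment.

/ɒ/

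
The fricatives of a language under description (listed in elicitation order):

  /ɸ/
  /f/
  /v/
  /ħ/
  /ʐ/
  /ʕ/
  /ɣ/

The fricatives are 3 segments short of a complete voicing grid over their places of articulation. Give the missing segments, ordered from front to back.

place of articulation  voiceless  voiced  
bilabial          ɸ         —       
labiodental       f         v       
retroflex         —         ʐ       
velar             —         ɣ       
pharyngeal        ħ         ʕ       
Gaps, from front to back: bilabial lacks voiced (/β/); retroflex lacks voiceless (/ʂ/); velar lacks voiceless (/x/).

/β/, /ʂ/, /x/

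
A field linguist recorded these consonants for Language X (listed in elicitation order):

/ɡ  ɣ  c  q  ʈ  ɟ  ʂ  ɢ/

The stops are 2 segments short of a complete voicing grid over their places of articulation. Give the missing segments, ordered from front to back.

/ɖ/, /k/

retroflex: voiceless /ʈ/, voiced —.
palatal: voiceless /c/, voiced /ɟ/.
velar: voiceless —, voiced /ɡ/.
uvular: voiceless /q/, voiced /ɢ/.
Gaps, from front to back: retroflex lacks voiced (/ɖ/); velar lacks voiceless (/k/).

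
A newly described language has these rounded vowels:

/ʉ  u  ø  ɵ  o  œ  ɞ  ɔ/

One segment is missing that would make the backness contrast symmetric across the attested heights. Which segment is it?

Front: /ø/ (high-mid), /œ/ (low-mid).
Central: /ʉ/ (high), /ɵ/ (high-mid), /ɞ/ (low-mid).
Back: /u/ (high), /o/ (high-mid), /ɔ/ (low-mid).
The high row has no front member, so the gap is the high front rounded vowel /y/.

/y/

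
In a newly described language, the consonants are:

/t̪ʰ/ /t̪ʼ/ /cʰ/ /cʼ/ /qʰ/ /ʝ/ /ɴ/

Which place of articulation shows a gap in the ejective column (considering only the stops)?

uvular

Aspirated: /t̪ʰ/ (dental), /cʰ/ (palatal), /qʰ/ (uvular).
Ejective: /t̪ʼ/ (dental), /cʼ/ (palatal).
Every place of articulation has an ejective member except uvular, where /qʼ/ would be expected.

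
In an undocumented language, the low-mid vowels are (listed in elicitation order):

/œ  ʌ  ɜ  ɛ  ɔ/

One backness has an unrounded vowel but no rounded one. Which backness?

central

backness          unrounded  rounded 
front             ɛ         œ       
central           ɜ         —       
back              ʌ         ɔ       
Every backness has a rounded member except central, where /ɞ/ would be expected.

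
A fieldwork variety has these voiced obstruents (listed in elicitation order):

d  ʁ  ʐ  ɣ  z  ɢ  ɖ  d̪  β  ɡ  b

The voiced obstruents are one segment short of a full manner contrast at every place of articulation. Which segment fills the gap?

bilabial: stop /b/, fricative /β/.
dental: stop /d̪/, fricative —.
alveolar: stop /d/, fricative /z/.
retroflex: stop /ɖ/, fricative /ʐ/.
velar: stop /ɡ/, fricative /ɣ/.
uvular: stop /ɢ/, fricative /ʁ/.
The dental row has no fricative member, so the gap is the dental fricative /ð/.

/ð/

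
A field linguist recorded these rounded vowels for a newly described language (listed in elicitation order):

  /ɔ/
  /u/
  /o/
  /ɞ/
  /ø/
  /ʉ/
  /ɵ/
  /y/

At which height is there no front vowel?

low-mid

height            front     central   back    
high              y         ʉ         u       
high-mid          ø         ɵ         o       
low-mid           —         ɞ         ɔ       
Every height has a front member except low-mid, where /œ/ would be expected.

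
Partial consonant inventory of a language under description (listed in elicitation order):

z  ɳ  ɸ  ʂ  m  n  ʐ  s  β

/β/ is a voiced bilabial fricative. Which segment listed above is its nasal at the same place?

/m/

The nasal at the same place is a bilabial nasal — in this inventory, /m/.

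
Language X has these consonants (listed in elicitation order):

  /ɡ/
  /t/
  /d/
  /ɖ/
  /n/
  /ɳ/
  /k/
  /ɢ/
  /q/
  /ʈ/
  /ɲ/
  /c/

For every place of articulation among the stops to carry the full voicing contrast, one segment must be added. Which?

place of articulation  voiceless  voiced  
alveolar          t         d       
retroflex         ʈ         ɖ       
palatal           c         —       
velar             k         ɡ       
uvular            q         ɢ       
The palatal row has no voiced member, so the gap is the voiced palatal stop /ɟ/.

/ɟ/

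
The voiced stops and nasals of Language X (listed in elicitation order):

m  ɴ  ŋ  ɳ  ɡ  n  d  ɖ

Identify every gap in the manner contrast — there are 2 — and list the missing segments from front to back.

/b/, /ɢ/

place of articulation  oral stop  nasal   
bilabial          —         m       
alveolar          d         n       
retroflex         ɖ         ɳ       
velar             ɡ         ŋ       
uvular            —         ɴ       
Gaps, from front to back: bilabial lacks oral stop (/b/); uvular lacks oral stop (/ɢ/).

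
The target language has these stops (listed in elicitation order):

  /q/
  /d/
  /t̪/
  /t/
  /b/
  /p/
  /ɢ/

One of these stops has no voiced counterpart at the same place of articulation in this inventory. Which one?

/t̪/

Bilabial: /p/ ~ /b/
Alveolar: /t/ ~ /d/
Uvular: /q/ ~ /ɢ/
Dental: only /t̪/ (voiceless); no voiced partner.
So /t̪/ is the unpaired segment.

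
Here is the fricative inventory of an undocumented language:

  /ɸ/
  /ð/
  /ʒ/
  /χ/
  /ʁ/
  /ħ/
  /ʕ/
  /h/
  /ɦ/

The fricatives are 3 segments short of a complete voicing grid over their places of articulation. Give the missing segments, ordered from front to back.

/β/, /θ/, /ʃ/

Voiceless: /ɸ/ (bilabial), /χ/ (uvular), /ħ/ (pharyngeal), /h/ (glottal).
Voiced: /ð/ (dental), /ʒ/ (postalveolar), /ʁ/ (uvular), /ʕ/ (pharyngeal), /ɦ/ (glottal).
Gaps, from front to back: bilabial lacks voiced (/β/); dental lacks voiceless (/θ/); postalveolar lacks voiceless (/ʃ/).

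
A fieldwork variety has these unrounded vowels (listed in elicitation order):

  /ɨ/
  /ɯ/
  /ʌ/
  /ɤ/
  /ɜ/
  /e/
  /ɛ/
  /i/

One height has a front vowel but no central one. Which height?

Front: /i/ (high), /e/ (high-mid), /ɛ/ (low-mid).
Central: /ɨ/ (high), /ɜ/ (low-mid).
Back: /ɯ/ (high), /ɤ/ (high-mid), /ʌ/ (low-mid).
Every height has a central member except high-mid, where /ɘ/ would be expected.

high-mid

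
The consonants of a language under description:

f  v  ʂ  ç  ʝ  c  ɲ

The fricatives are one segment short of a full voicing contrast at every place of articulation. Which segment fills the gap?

/ʐ/

place of articulation  voiceless  voiced  
labiodental       f         v       
retroflex         ʂ         —       
palatal           ç         ʝ       
The retroflex row has no voiced member, so the gap is the voiced retroflex fricative /ʐ/.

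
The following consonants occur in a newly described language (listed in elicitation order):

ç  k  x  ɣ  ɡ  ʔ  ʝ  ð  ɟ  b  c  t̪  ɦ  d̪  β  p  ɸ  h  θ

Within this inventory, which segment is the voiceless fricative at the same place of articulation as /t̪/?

/t̪/ is a voiceless dental stop.
The voiceless fricative at the same place is a voiceless dental fricative — in this inventory, /θ/.

/θ/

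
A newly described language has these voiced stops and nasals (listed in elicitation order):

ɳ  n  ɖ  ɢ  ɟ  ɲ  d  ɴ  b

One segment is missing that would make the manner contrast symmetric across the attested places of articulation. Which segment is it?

/m/

place of articulation  oral stop  nasal   
bilabial          b         —       
alveolar          d         n       
retroflex         ɖ         ɳ       
palatal           ɟ         ɲ       
uvular            ɢ         ɴ       
The bilabial row has no nasal member, so the gap is the bilabial nasal /m/.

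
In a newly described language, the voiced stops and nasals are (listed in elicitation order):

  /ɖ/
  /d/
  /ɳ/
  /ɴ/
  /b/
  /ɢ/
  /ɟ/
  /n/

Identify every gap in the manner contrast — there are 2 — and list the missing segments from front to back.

bilabial: oral stop /b/, nasal —.
alveolar: oral stop /d/, nasal /n/.
retroflex: oral stop /ɖ/, nasal /ɳ/.
palatal: oral stop /ɟ/, nasal —.
uvular: oral stop /ɢ/, nasal /ɴ/.
Gaps, from front to back: bilabial lacks nasal (/m/); palatal lacks nasal (/ɲ/).

/m/, /ɲ/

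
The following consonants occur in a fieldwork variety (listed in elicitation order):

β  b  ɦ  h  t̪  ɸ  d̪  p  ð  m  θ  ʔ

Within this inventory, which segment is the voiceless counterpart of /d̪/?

/t̪/

/d̪/ is a voiced dental stop.
The voiceless counterpart is a voiceless dental stop — in this inventory, /t̪/.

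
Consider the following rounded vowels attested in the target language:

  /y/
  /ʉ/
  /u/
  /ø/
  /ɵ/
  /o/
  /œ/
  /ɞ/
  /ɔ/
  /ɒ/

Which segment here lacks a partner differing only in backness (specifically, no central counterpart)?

/ɒ/

High: /y/ ~ /ʉ/ ~ /u/
High-mid: /ø/ ~ /ɵ/ ~ /o/
Low-mid: /œ/ ~ /ɞ/ ~ /ɔ/
Low: only /ɒ/ (back); no central partner.
So /ɒ/ is the unpaired segment.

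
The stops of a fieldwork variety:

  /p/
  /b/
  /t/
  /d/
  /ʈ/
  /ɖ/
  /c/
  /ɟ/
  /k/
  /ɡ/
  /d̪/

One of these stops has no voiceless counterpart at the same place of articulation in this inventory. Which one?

Bilabial: /p/ ~ /b/
Alveolar: /t/ ~ /d/
Retroflex: /ʈ/ ~ /ɖ/
Palatal: /c/ ~ /ɟ/
Velar: /k/ ~ /ɡ/
Dental: only /d̪/ (voiced); no voiceless partner.
So /d̪/ is the unpaired segment.

/d̪/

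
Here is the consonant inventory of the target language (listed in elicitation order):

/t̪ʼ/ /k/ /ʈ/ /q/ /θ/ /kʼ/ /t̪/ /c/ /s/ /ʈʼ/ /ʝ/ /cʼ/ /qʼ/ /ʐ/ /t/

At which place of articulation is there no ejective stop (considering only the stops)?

place of articulation  plain     ejective
dental            t̪        t̪ʼ     
alveolar          t         —       
retroflex         ʈ         ʈʼ      
palatal           c         cʼ      
velar             k         kʼ      
uvular            q         qʼ      
Every place of articulation has an ejective member except alveolar, where /tʼ/ would be expected.

alveolar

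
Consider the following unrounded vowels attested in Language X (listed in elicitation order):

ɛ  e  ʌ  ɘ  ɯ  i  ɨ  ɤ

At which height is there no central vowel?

Front: /i/ (high), /e/ (high-mid), /ɛ/ (low-mid).
Central: /ɨ/ (high), /ɘ/ (high-mid).
Back: /ɯ/ (high), /ɤ/ (high-mid), /ʌ/ (low-mid).
Every height has a central member except low-mid, where /ɜ/ would be expected.

low-mid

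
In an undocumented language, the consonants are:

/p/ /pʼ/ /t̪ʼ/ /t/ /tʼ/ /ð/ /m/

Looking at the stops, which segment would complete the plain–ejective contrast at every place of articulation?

bilabial: plain /p/, ejective /pʼ/.
dental: plain —, ejective /t̪ʼ/.
alveolar: plain /t/, ejective /tʼ/.
The dental row has no plain member, so the gap is the plain dental stop /t̪/.

/t̪/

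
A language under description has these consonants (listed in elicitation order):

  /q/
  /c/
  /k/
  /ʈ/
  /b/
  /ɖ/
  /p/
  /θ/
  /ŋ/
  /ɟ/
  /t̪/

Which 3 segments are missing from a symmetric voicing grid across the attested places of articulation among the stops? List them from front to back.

bilabial: voiceless /p/, voiced /b/.
dental: voiceless /t̪/, voiced —.
retroflex: voiceless /ʈ/, voiced /ɖ/.
palatal: voiceless /c/, voiced /ɟ/.
velar: voiceless /k/, voiced —.
uvular: voiceless /q/, voiced —.
Gaps, from front to back: dental lacks voiced (/d̪/); velar lacks voiced (/ɡ/); uvular lacks voiced (/ɢ/).

/d̪/, /ɡ/, /ɢ/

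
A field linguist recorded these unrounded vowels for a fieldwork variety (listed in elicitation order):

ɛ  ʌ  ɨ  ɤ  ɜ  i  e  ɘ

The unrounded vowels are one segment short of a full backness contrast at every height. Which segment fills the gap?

Front: /i/ (high), /e/ (high-mid), /ɛ/ (low-mid).
Central: /ɨ/ (high), /ɘ/ (high-mid), /ɜ/ (low-mid).
Back: /ɤ/ (high-mid), /ʌ/ (low-mid).
The high row has no back member, so the gap is the high back unrounded vowel /ɯ/.

/ɯ/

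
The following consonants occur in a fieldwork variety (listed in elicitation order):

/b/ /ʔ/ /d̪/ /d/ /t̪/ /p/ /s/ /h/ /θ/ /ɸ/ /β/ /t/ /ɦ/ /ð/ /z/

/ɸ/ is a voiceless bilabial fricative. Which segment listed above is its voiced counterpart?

/β/

The voiced counterpart is a voiced bilabial fricative — in this inventory, /β/.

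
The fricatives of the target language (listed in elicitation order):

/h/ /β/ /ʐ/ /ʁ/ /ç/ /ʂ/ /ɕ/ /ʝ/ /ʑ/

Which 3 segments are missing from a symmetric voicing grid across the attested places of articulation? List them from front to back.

/ɸ/, /χ/, /ɦ/

Voiceless: /ʂ/ (retroflex), /ɕ/ (alveolo-palatal), /ç/ (palatal), /h/ (glottal).
Voiced: /β/ (bilabial), /ʐ/ (retroflex), /ʑ/ (alveolo-palatal), /ʝ/ (palatal), /ʁ/ (uvular).
Gaps, from front to back: bilabial lacks voiceless (/ɸ/); uvular lacks voiceless (/χ/); glottal lacks voiced (/ɦ/).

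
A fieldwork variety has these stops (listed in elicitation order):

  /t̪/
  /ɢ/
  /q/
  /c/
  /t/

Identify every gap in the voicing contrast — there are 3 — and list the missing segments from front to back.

/d̪/, /d/, /ɟ/

dental: voiceless /t̪/, voiced —.
alveolar: voiceless /t/, voiced —.
palatal: voiceless /c/, voiced —.
uvular: voiceless /q/, voiced /ɢ/.
Gaps, from front to back: dental lacks voiced (/d̪/); alveolar lacks voiced (/d/); palatal lacks voiced (/ɟ/).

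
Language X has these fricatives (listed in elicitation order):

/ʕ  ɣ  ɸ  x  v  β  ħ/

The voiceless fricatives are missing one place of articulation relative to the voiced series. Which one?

labiodental

place of articulation  voiceless  voiced  
bilabial          ɸ         β       
labiodental       —         v       
velar             x         ɣ       
pharyngeal        ħ         ʕ       
Every place of articulation has a voiceless member except labiodental, where /f/ would be expected.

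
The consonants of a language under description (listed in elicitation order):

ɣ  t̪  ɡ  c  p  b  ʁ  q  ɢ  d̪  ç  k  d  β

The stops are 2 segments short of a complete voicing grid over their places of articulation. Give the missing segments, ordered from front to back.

/t/, /ɟ/

place of articulation  voiceless  voiced  
bilabial          p         b       
dental            t̪        d̪      
alveolar          —         d       
palatal           c         —       
velar             k         ɡ       
uvular            q         ɢ       
Gaps, from front to back: alveolar lacks voiceless (/t/); palatal lacks voiced (/ɟ/).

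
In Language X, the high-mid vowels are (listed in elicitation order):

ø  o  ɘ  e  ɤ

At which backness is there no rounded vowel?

central

front: unrounded /e/, rounded /ø/.
central: unrounded /ɘ/, rounded —.
back: unrounded /ɤ/, rounded /o/.
Every backness has a rounded member except central, where /ɵ/ would be expected.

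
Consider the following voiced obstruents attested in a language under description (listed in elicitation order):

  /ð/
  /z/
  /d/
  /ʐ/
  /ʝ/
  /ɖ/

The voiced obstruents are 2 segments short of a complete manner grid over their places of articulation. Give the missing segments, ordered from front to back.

/d̪/, /ɟ/

place of articulation  stop      fricative
dental            —         ð       
alveolar          d         z       
retroflex         ɖ         ʐ       
palatal           —         ʝ       
Gaps, from front to back: dental lacks stop (/d̪/); palatal lacks stop (/ɟ/).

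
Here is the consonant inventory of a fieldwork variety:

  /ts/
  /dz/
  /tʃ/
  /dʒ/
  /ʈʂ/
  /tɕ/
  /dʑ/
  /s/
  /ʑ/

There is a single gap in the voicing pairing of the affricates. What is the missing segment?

/ɖʐ/

alveolar: voiceless /ts/, voiced /dz/.
postalveolar: voiceless /tʃ/, voiced /dʒ/.
retroflex: voiceless /ʈʂ/, voiced —.
alveolo-palatal: voiceless /tɕ/, voiced /dʑ/.
The retroflex row has no voiced member, so the gap is the voiced retroflex affricate /ɖʐ/.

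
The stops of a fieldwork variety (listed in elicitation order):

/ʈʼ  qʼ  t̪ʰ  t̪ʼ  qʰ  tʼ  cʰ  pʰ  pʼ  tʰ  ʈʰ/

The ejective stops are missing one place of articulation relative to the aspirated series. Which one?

place of articulation  aspirated  ejective
bilabial          pʰ        pʼ      
dental            t̪ʰ       t̪ʼ     
alveolar          tʰ        tʼ      
retroflex         ʈʰ        ʈʼ      
palatal           cʰ        —       
uvular            qʰ        qʼ      
Every place of articulation has an ejective member except palatal, where /cʼ/ would be expected.

palatal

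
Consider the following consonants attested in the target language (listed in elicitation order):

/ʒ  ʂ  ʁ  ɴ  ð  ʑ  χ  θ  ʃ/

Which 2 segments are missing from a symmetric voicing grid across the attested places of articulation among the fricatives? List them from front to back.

/ʐ/, /ɕ/

place of articulation  voiceless  voiced  
dental            θ         ð       
postalveolar      ʃ         ʒ       
retroflex         ʂ         —       
alveolo-palatal   —         ʑ       
uvular            χ         ʁ       
Gaps, from front to back: retroflex lacks voiced (/ʐ/); alveolo-palatal lacks voiceless (/ɕ/).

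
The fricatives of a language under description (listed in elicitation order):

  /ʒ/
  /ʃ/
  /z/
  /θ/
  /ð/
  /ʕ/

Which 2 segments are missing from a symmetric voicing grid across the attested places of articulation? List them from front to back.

place of articulation  voiceless  voiced  
dental            θ         ð       
alveolar          —         z       
postalveolar      ʃ         ʒ       
pharyngeal        —         ʕ       
Gaps, from front to back: alveolar lacks voiceless (/s/); pharyngeal lacks voiceless (/ħ/).

/s/, /ħ/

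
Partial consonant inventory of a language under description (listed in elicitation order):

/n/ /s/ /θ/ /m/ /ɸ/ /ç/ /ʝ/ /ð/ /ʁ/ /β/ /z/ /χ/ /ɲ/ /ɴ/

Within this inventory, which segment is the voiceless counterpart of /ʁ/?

/χ/

/ʁ/ is a voiced uvular fricative.
The voiceless counterpart is a voiceless uvular fricative — in this inventory, /χ/.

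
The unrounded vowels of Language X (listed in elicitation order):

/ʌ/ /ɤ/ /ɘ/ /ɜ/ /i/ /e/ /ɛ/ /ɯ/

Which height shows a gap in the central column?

high: front /i/, central —, back /ɯ/.
high-mid: front /e/, central /ɘ/, back /ɤ/.
low-mid: front /ɛ/, central /ɜ/, back /ʌ/.
Every height has a central member except high, where /ɨ/ would be expected.

high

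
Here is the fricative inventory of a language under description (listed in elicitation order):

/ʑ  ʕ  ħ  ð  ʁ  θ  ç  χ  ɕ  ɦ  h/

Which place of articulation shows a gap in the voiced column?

Voiceless: /θ/ (dental), /ɕ/ (alveolo-palatal), /ç/ (palatal), /χ/ (uvular), /ħ/ (pharyngeal), /h/ (glottal).
Voiced: /ð/ (dental), /ʑ/ (alveolo-palatal), /ʁ/ (uvular), /ʕ/ (pharyngeal), /ɦ/ (glottal).
Every place of articulation has a voiced member except palatal, where /ʝ/ would be expected.

palatal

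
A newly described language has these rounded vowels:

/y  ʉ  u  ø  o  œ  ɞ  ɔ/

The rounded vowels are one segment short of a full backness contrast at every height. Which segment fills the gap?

high: front /y/, central /ʉ/, back /u/.
high-mid: front /ø/, central —, back /o/.
low-mid: front /œ/, central /ɞ/, back /ɔ/.
The high-mid row has no central member, so the gap is the high-mid central rounded vowel /ɵ/.

/ɵ/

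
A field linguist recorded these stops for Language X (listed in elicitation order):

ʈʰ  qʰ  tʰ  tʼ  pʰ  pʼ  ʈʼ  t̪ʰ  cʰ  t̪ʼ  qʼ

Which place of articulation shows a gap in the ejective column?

place of articulation  aspirated  ejective
bilabial          pʰ        pʼ      
dental            t̪ʰ       t̪ʼ     
alveolar          tʰ        tʼ      
retroflex         ʈʰ        ʈʼ      
palatal           cʰ        —       
uvular            qʰ        qʼ      
Every place of articulation has an ejective member except palatal, where /cʼ/ would be expected.

palatal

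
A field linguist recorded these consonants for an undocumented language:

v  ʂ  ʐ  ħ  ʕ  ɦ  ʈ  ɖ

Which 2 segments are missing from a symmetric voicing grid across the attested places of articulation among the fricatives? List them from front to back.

place of articulation  voiceless  voiced  
labiodental       —         v       
retroflex         ʂ         ʐ       
pharyngeal        ħ         ʕ       
glottal           —         ɦ       
Gaps, from front to back: labiodental lacks voiceless (/f/); glottal lacks voiceless (/h/).

/f/, /h/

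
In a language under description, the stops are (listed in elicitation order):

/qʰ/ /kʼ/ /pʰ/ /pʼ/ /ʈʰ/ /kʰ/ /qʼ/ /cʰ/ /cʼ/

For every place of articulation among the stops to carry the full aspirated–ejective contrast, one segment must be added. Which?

/ʈʼ/

Aspirated: /pʰ/ (bilabial), /ʈʰ/ (retroflex), /cʰ/ (palatal), /kʰ/ (velar), /qʰ/ (uvular).
Ejective: /pʼ/ (bilabial), /cʼ/ (palatal), /kʼ/ (velar), /qʼ/ (uvular).
The retroflex row has no ejective member, so the gap is the ejective retroflex stop /ʈʼ/.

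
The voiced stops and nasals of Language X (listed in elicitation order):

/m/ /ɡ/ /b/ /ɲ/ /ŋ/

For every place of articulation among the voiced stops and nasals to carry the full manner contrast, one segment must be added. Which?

Oral stop: /b/ (bilabial), /ɡ/ (velar).
Nasal: /m/ (bilabial), /ɲ/ (palatal), /ŋ/ (velar).
The palatal row has no oral stop member, so the gap is the palatal oral stop /ɟ/.

/ɟ/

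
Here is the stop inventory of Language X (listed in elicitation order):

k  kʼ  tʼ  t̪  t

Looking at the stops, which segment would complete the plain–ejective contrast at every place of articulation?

/t̪ʼ/

Plain: /t̪/ (dental), /t/ (alveolar), /k/ (velar).
Ejective: /tʼ/ (alveolar), /kʼ/ (velar).
The dental row has no ejective member, so the gap is the ejective dental stop /t̪ʼ/.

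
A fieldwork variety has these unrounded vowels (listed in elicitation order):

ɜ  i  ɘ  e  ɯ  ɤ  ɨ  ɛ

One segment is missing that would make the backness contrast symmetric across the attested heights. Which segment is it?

Front: /i/ (high), /e/ (high-mid), /ɛ/ (low-mid).
Central: /ɨ/ (high), /ɘ/ (high-mid), /ɜ/ (low-mid).
Back: /ɯ/ (high), /ɤ/ (high-mid).
The low-mid row has no back member, so the gap is the low-mid back unrounded vowel /ʌ/.

/ʌ/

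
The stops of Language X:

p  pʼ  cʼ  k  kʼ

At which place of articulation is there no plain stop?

palatal

Plain: /p/ (bilabial), /k/ (velar).
Ejective: /pʼ/ (bilabial), /cʼ/ (palatal), /kʼ/ (velar).
Every place of articulation has a plain member except palatal, where /c/ would be expected.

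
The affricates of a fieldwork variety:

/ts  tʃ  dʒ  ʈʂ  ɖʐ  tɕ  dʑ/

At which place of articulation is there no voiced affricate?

alveolar

place of articulation  voiceless  voiced  
alveolar          ts        —       
postalveolar      tʃ        dʒ      
retroflex         ʈʂ        ɖʐ      
alveolo-palatal   tɕ        dʑ      
Every place of articulation has a voiced member except alveolar, where /dz/ would be expected.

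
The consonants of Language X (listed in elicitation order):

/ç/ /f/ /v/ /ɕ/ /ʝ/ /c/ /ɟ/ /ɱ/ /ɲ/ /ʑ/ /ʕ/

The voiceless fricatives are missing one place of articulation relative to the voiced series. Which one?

Voiceless: /f/ (labiodental), /ɕ/ (alveolo-palatal), /ç/ (palatal).
Voiced: /v/ (labiodental), /ʑ/ (alveolo-palatal), /ʝ/ (palatal), /ʕ/ (pharyngeal).
Every place of articulation has a voiceless member except pharyngeal, where /ħ/ would be expected.

pharyngeal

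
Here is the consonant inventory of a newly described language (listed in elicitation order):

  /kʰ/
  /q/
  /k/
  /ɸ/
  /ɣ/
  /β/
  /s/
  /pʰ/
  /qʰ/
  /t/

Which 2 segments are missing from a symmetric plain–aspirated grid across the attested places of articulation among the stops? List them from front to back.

/p/, /tʰ/

place of articulation  plain     aspirated
bilabial          —         pʰ      
alveolar          t         —       
velar             k         kʰ      
uvular            q         qʰ      
Gaps, from front to back: bilabial lacks plain (/p/); alveolar lacks aspirated (/tʰ/).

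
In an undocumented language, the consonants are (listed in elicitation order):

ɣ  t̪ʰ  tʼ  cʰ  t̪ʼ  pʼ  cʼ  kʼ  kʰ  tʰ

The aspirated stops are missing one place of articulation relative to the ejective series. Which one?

bilabial

bilabial: aspirated —, ejective /pʼ/.
dental: aspirated /t̪ʰ/, ejective /t̪ʼ/.
alveolar: aspirated /tʰ/, ejective /tʼ/.
palatal: aspirated /cʰ/, ejective /cʼ/.
velar: aspirated /kʰ/, ejective /kʼ/.
Every place of articulation has an aspirated member except bilabial, where /pʰ/ would be expected.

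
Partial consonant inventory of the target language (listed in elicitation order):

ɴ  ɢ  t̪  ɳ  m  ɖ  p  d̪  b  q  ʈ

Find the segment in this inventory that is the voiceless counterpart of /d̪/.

/t̪/

/d̪/ is a voiced dental stop.
The voiceless counterpart is a voiceless dental stop — in this inventory, /t̪/.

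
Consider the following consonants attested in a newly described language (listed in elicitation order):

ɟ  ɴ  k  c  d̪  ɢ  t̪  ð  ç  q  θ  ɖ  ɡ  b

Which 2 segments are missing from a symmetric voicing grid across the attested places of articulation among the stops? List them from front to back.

/p/, /ʈ/

Voiceless: /t̪/ (dental), /c/ (palatal), /k/ (velar), /q/ (uvular).
Voiced: /b/ (bilabial), /d̪/ (dental), /ɖ/ (retroflex), /ɟ/ (palatal), /ɡ/ (velar), /ɢ/ (uvular).
Gaps, from front to back: bilabial lacks voiceless (/p/); retroflex lacks voiceless (/ʈ/).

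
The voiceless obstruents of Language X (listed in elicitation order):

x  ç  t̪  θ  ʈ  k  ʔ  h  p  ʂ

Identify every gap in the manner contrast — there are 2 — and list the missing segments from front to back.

Stop: /p/ (bilabial), /t̪/ (dental), /ʈ/ (retroflex), /k/ (velar), /ʔ/ (glottal).
Fricative: /θ/ (dental), /ʂ/ (retroflex), /ç/ (palatal), /x/ (velar), /h/ (glottal).
Gaps, from front to back: bilabial lacks fricative (/ɸ/); palatal lacks stop (/c/).

/ɸ/, /c/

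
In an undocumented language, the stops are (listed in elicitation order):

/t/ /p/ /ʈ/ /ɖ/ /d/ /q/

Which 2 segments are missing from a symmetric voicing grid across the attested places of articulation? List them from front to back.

/b/, /ɢ/

Voiceless: /p/ (bilabial), /t/ (alveolar), /ʈ/ (retroflex), /q/ (uvular).
Voiced: /d/ (alveolar), /ɖ/ (retroflex).
Gaps, from front to back: bilabial lacks voiced (/b/); uvular lacks voiced (/ɢ/).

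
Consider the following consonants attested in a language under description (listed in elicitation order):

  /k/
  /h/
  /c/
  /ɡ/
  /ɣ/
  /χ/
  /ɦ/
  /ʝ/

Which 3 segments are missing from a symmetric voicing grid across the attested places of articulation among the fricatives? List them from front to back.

Voiceless: /χ/ (uvular), /h/ (glottal).
Voiced: /ʝ/ (palatal), /ɣ/ (velar), /ɦ/ (glottal).
Gaps, from front to back: palatal lacks voiceless (/ç/); velar lacks voiceless (/x/); uvular lacks voiced (/ʁ/).

/ç/, /x/, /ʁ/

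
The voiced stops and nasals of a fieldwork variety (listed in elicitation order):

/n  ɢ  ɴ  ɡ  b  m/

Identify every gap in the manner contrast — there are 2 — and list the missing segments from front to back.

/d/, /ŋ/

bilabial: oral stop /b/, nasal /m/.
alveolar: oral stop —, nasal /n/.
velar: oral stop /ɡ/, nasal —.
uvular: oral stop /ɢ/, nasal /ɴ/.
Gaps, from front to back: alveolar lacks oral stop (/d/); velar lacks nasal (/ŋ/).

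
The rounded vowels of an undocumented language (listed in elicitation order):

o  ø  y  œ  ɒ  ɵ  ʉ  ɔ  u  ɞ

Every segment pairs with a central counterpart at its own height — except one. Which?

/ɒ/

High: /y/ ~ /ʉ/ ~ /u/
High-mid: /ø/ ~ /ɵ/ ~ /o/
Low-mid: /œ/ ~ /ɞ/ ~ /ɔ/
Low: only /ɒ/ (back); no central partner.
So /ɒ/ is the unpaired segment.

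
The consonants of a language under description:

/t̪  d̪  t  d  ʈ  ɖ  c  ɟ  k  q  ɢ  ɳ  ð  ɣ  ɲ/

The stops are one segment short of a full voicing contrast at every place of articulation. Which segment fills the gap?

/ɡ/

Voiceless: /t̪/ (dental), /t/ (alveolar), /ʈ/ (retroflex), /c/ (palatal), /k/ (velar), /q/ (uvular).
Voiced: /d̪/ (dental), /d/ (alveolar), /ɖ/ (retroflex), /ɟ/ (palatal), /ɢ/ (uvular).
The velar row has no voiced member, so the gap is the voiced velar stop /ɡ/.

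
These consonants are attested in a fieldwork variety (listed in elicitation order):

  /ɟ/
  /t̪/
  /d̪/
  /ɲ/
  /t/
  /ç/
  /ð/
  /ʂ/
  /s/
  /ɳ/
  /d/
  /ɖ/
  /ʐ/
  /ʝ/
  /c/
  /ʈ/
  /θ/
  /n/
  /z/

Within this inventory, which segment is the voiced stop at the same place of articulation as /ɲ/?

/ɲ/ is a palatal nasal.
The voiced stop at the same place is a voiced palatal stop — in this inventory, /ɟ/.

/ɟ/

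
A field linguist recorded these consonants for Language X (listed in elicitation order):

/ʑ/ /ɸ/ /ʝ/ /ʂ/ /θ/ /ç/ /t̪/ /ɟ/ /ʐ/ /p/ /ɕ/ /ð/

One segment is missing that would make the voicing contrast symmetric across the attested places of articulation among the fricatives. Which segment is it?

/β/

bilabial: voiceless /ɸ/, voiced —.
dental: voiceless /θ/, voiced /ð/.
retroflex: voiceless /ʂ/, voiced /ʐ/.
alveolo-palatal: voiceless /ɕ/, voiced /ʑ/.
palatal: voiceless /ç/, voiced /ʝ/.
The bilabial row has no voiced member, so the gap is the voiced bilabial fricative /β/.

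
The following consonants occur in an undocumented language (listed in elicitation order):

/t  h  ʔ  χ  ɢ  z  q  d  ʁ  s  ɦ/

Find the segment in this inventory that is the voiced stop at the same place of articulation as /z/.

/z/ is a voiced alveolar fricative.
The voiced stop at the same place is a voiced alveolar stop — in this inventory, /d/.

/d/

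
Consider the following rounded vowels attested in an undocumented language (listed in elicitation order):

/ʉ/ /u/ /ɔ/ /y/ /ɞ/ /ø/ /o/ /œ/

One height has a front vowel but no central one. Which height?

high: front /y/, central /ʉ/, back /u/.
high-mid: front /ø/, central —, back /o/.
low-mid: front /œ/, central /ɞ/, back /ɔ/.
Every height has a central member except high-mid, where /ɵ/ would be expected.

high-mid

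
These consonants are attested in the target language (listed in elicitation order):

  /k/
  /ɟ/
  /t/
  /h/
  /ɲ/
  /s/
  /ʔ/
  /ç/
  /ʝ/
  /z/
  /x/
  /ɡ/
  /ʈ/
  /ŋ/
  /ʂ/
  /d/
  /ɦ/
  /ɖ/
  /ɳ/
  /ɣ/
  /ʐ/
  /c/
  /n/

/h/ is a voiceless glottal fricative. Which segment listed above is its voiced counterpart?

The voiced counterpart is a voiced glottal fricative — in this inventory, /ɦ/.

/ɦ/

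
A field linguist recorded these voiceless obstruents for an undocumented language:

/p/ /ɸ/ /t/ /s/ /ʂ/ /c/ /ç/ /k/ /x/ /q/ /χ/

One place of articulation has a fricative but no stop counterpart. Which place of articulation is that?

retroflex

place of articulation  stop      fricative
bilabial          p         ɸ       
alveolar          t         s       
retroflex         —         ʂ       
palatal           c         ç       
velar             k         x       
uvular            q         χ       
Every place of articulation has a stop member except retroflex, where /ʈ/ would be expected.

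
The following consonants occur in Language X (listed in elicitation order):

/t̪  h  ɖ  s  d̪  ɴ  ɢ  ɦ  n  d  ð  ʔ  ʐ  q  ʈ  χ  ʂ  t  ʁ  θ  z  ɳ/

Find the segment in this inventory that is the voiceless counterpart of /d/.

/d/ is a voiced alveolar stop.
The voiceless counterpart is a voiceless alveolar stop — in this inventory, /t/.

/t/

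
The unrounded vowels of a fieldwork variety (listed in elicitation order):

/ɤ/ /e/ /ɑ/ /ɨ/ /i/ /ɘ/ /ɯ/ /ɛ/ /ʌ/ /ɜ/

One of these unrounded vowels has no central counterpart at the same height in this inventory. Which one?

/ɑ/

High: /i/ ~ /ɨ/ ~ /ɯ/
High-mid: /e/ ~ /ɘ/ ~ /ɤ/
Low-mid: /ɛ/ ~ /ɜ/ ~ /ʌ/
Low: only /ɑ/ (back); no central partner.
So /ɑ/ is the unpaired segment.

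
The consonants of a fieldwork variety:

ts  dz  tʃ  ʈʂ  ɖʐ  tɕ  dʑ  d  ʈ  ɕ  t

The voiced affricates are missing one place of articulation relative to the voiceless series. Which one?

postalveolar

place of articulation  voiceless  voiced  
alveolar          ts        dz      
postalveolar      tʃ        —       
retroflex         ʈʂ        ɖʐ      
alveolo-palatal   tɕ        dʑ      
Every place of articulation has a voiced member except postalveolar, where /dʒ/ would be expected.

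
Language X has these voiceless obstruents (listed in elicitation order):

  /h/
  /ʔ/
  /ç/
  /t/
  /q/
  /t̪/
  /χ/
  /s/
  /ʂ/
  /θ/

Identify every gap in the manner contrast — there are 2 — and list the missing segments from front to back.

dental: stop /t̪/, fricative /θ/.
alveolar: stop /t/, fricative /s/.
retroflex: stop —, fricative /ʂ/.
palatal: stop —, fricative /ç/.
uvular: stop /q/, fricative /χ/.
glottal: stop /ʔ/, fricative /h/.
Gaps, from front to back: retroflex lacks stop (/ʈ/); palatal lacks stop (/c/).

/ʈ/, /c/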